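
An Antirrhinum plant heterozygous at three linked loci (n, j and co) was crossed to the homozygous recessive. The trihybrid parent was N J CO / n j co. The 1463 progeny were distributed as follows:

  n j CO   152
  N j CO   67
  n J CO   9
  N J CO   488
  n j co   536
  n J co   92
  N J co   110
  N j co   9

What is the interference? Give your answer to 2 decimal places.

0.47

The two rarest classes, n J CO and N j co, are the double crossovers. Comparing them with the parentals, only the n allele has switched, so n is the middle locus and the order is j – n – co.
j–n: (159 + 18)/1463 = 0.1210; n–co: (262 + 18)/1463 = 0.1914.
Expected DCO frequency = 0.1210 × 0.1914 ≈ 0.02316; observed = 18/1463 ≈ 0.01230.
Coefficient of coincidence = 0.01230/0.02316 ≈ 0.53; interference = 1 − 0.53 = 0.47.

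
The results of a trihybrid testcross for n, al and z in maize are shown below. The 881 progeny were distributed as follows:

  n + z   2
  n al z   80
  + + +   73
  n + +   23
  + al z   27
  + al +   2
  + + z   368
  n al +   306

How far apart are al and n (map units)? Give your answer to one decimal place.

The two most frequent reciprocal classes, n al + and + + z, are the parental types, so the F1 was n al + / + + z.
The two rarest classes, + al + and n + z, are the double crossovers. Comparing them with the parentals, only the n allele has switched, so n is the middle locus and the order is al – n – z.
Crossovers in the al–n interval produce the single-crossover classes n + + and + al z (23 + 27 = 50) plus the double crossovers (4).
RF(al–n) = (50 + 4) / 881 = 54/881 = 0.0613 → 6.1 map units.

6.1 map units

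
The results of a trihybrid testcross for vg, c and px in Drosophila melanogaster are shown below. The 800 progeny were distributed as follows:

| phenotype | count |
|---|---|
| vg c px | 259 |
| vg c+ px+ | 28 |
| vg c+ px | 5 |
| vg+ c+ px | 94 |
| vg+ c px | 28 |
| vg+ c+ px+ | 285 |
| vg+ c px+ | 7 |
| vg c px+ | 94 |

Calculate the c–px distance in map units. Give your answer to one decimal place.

25.0 map units

The two most frequent reciprocal classes, vg+ c+ px+ and vg c px, are the parental types, so the F1 was vg+ c+ px+ / vg c px.
The two rarest classes, vg+ c px+ and vg c+ px, are the double crossovers. Comparing them with the parentals, only the c allele has switched, so c is the middle locus and the order is vg – c – px.
Crossovers in the c–px interval produce the single-crossover classes vg+ c+ px and vg c px+ (94 + 94 = 188) plus the double crossovers (12).
RF(c–px) = (188 + 12) / 800 = 200/800 = 0.2500 → 25.0 map units.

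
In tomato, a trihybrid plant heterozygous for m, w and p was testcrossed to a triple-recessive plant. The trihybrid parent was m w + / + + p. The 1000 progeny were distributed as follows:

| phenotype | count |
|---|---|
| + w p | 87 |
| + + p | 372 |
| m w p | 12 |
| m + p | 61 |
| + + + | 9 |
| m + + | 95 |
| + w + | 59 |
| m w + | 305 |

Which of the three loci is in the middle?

p

The two rarest classes, m w p and + + +, are the double crossovers. Comparing them with the parentals, only the p allele has switched, so p is the middle locus and the order is w – p – m.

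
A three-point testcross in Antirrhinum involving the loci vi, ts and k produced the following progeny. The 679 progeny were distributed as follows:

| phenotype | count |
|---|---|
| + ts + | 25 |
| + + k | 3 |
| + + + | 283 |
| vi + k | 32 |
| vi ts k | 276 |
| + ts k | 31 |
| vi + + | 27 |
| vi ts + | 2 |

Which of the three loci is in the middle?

The two most frequent reciprocal classes, vi ts k and + + +, are the parental types, so the F1 was vi ts k / + + +.
The two rarest classes, vi ts + and + + k, are the double crossovers. Comparing them with the parentals, only the k allele has switched, so k is the middle locus and the order is vi – k – ts.

k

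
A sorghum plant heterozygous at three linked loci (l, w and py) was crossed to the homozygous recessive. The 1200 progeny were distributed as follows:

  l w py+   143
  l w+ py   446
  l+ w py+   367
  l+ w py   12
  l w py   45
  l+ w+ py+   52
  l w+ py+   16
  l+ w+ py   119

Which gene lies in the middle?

The two most frequent reciprocal classes, l w+ py and l+ w py+, are the parental types, so the F1 was l w+ py / l+ w py+.
The two rarest classes, l w+ py+ and l+ w py, are the double crossovers. Comparing them with the parentals, only the py allele has switched, so py is the middle locus and the order is l – py – w.

py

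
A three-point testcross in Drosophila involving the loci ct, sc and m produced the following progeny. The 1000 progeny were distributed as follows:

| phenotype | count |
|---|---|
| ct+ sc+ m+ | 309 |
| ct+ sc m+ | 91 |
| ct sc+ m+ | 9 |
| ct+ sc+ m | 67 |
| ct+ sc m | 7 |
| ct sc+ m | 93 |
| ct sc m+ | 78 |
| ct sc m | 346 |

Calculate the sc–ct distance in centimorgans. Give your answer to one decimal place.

20.0 centimorgans

The two most frequent reciprocal classes, ct+ sc+ m+ and ct sc m, are the parental types, so the F1 was ct+ sc+ m+ / ct sc m.
The two rarest classes, ct sc+ m+ and ct+ sc m, are the double crossovers. Comparing them with the parentals, only the ct allele has switched, so ct is the middle locus and the order is m – ct – sc.
Crossovers in the ct–sc interval produce the single-crossover classes ct+ sc m+ and ct sc+ m (91 + 93 = 184) plus the double crossovers (16).
RF(ct–sc) = (184 + 16) / 1000 = 200/1000 = 0.2000 → 20.0 centimorgans.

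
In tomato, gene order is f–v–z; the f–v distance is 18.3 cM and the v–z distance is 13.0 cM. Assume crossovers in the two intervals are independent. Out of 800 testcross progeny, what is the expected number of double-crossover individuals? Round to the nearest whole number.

19

Map distances give recombination frequencies of 0.183 and 0.130 for the two intervals.
With no interference, expected double-crossover frequency = 0.183 × 0.130 = 0.02379.
Expected number = 0.02379 × 800 = 19.03 ≈ 19.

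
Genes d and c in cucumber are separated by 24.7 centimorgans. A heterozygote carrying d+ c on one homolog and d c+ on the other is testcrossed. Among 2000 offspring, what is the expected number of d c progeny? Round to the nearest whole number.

A map distance of 24.7 centimorgans corresponds to a recombination frequency of 0.247.
The F1 is d+ c / d c+, so d c is a recombinant gamete class with expected frequency r/2 = 0.247/2 = 0.1235.
Expected number = 0.1235 × 2000 = 247.00 ≈ 247.

247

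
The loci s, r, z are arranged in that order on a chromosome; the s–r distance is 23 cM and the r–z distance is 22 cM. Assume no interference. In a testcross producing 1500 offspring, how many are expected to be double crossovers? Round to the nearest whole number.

76

Map distances give recombination frequencies of 0.230 and 0.220 for the two intervals.
With no interference, expected double-crossover frequency = 0.230 × 0.220 = 0.05060.
Expected number = 0.05060 × 1500 = 75.90 ≈ 76.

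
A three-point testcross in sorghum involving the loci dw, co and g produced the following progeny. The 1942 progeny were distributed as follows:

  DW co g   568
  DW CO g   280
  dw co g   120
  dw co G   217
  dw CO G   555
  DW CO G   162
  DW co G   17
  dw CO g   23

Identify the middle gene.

g

The two most frequent reciprocal classes, dw CO G and DW co g, are the parental types, so the F1 was dw CO G / DW co g.
The two rarest classes, dw CO g and DW co G, are the double crossovers. Comparing them with the parentals, only the g allele has switched, so g is the middle locus and the order is dw – g – co.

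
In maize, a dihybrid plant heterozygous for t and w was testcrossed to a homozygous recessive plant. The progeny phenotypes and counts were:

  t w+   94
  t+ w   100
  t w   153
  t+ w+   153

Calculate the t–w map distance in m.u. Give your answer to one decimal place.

The two most frequent classes, t+ w+ (153) and t w (153), are the parental types, so the F1 was t+ w+ / t w.
The recombinant classes are t+ w and t w+: 100 + 94 = 194.
Recombination frequency = 194/500 = 0.3880 ≈ 38.8%, i.e. 38.8 m.u.

38.8 m.u.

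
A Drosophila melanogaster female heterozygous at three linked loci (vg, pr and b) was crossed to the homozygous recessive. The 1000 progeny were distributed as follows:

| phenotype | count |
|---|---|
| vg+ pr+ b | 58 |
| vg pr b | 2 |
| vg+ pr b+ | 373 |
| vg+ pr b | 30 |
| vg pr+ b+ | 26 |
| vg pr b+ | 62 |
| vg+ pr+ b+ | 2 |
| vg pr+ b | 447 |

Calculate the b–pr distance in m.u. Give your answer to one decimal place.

The two most frequent reciprocal classes, vg pr+ b and vg+ pr b+, are the parental types, so the F1 was vg pr+ b / vg+ pr b+.
The two rarest classes, vg pr b and vg+ pr+ b+, are the double crossovers. Comparing them with the parentals, only the pr allele has switched, so pr is the middle locus and the order is b – pr – vg.
Crossovers in the b–pr interval produce the single-crossover classes vg pr+ b+ and vg+ pr b (26 + 30 = 56) plus the double crossovers (4).
RF(b–pr) = (56 + 4) / 1000 = 60/1000 = 0.0600 → 6.0 m.u.

6.0 m.u.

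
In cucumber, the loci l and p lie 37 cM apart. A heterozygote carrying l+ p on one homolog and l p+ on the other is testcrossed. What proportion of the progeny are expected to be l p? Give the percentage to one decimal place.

A map distance of 37 cM corresponds to a recombination frequency of 0.370.
The F1 is l+ p / l p+, so l p is a recombinant gamete class with expected frequency r/2 = 0.370/2 = 0.1850.
That is 0.1850 = 18.5% of the progeny.

18.5%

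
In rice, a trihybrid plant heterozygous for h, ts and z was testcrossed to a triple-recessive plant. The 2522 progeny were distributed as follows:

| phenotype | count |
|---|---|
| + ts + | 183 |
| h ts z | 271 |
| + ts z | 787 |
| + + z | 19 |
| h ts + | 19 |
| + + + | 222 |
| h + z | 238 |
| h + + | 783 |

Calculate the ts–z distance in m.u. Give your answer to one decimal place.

The two most frequent reciprocal classes, + ts z and h + +, are the parental types, so the F1 was + ts z / h + +.
The two rarest classes, + + z and h ts +, are the double crossovers. Comparing them with the parentals, only the ts allele has switched, so ts is the middle locus and the order is h – ts – z.
Crossovers in the ts–z interval produce the single-crossover classes + ts + and h + z (183 + 238 = 421) plus the double crossovers (38).
RF(ts–z) = (421 + 38) / 2522 = 459/2522 = 0.1820 → 18.2 m.u.

18.2 m.u.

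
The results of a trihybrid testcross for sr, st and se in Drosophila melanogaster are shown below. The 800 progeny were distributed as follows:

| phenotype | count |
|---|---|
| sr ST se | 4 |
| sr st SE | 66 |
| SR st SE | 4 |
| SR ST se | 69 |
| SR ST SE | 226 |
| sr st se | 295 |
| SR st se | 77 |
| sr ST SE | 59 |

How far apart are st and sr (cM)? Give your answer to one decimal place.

The two most frequent reciprocal classes, SR ST SE and sr st se, are the parental types, so the F1 was SR ST SE / sr st se.
The two rarest classes, SR st SE and sr ST se, are the double crossovers. Comparing them with the parentals, only the st allele has switched, so st is the middle locus and the order is sr – st – se.
Crossovers in the sr–st interval produce the single-crossover classes sr ST SE and SR st se (59 + 77 = 136) plus the double crossovers (8).
RF(sr–st) = (136 + 8) / 800 = 144/800 = 0.1800 → 18.0 cM.

18.0 cM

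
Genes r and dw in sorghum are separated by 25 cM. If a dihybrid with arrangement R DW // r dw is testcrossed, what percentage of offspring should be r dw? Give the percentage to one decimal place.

A map distance of 25 cM corresponds to a recombination frequency of 0.250.
The F1 is R DW / r dw, so r dw is a parental gamete class with expected frequency (1 − r)/2 = 0.750/2 = 0.3750.
That is 0.3750 = 37.5% of the progeny.

37.5%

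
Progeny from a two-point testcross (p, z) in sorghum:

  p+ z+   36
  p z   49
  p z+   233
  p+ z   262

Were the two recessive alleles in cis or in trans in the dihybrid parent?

The two most frequent classes are p+ z (262) and p z+ (233); these are the parental (non-recombinant) types.
So the F1 carried p+ z on one chromosome and p z+ on the other — the recessive alleles are on opposite chromosomes (trans / repulsion).

trans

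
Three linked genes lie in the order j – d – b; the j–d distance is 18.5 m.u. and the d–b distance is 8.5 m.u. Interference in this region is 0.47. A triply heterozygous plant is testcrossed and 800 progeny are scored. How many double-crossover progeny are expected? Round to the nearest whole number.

Map distances give recombination frequencies of 0.185 and 0.085 for the two intervals.
With interference 0.47 (so coincidence = 0.53), expected double-crossover frequency = 0.185 × 0.085 × 0.53 = 0.00833.
Expected number = 0.00833 × 800 = 6.67 ≈ 7.

7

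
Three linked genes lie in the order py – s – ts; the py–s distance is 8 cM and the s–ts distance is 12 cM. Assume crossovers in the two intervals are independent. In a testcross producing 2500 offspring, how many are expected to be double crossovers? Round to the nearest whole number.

Map distances give recombination frequencies of 0.080 and 0.120 for the two intervals.
With no interference, expected double-crossover frequency = 0.080 × 0.120 = 0.00960.
Expected number = 0.00960 × 2500 = 24.00 ≈ 24.

24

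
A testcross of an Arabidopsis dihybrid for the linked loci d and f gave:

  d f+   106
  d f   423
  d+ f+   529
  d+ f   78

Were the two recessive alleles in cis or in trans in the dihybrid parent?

The two most frequent classes are d+ f+ (529) and d f (423); these are the parental (non-recombinant) types.
So the F1 carried d+ f+ on one chromosome and d f on the other — the recessive alleles are on the same chromosome (cis / coupling).

cis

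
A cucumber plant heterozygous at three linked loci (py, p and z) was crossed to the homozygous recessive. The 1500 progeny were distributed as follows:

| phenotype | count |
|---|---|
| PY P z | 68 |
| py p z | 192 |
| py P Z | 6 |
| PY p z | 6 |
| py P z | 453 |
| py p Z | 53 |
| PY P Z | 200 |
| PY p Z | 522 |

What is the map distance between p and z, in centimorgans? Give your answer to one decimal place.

26.9 centimorgans

The two most frequent reciprocal classes, py P z and PY p Z, are the parental types, so the F1 was py P z / PY p Z.
The two rarest classes, py P Z and PY p z, are the double crossovers. Comparing them with the parentals, only the z allele has switched, so z is the middle locus and the order is py – z – p.
Crossovers in the z–p interval produce the single-crossover classes py p z and PY P Z (192 + 200 = 392) plus the double crossovers (12).
RF(z–p) = (392 + 12) / 1500 = 404/1500 = 0.2693 → 26.9 centimorgans.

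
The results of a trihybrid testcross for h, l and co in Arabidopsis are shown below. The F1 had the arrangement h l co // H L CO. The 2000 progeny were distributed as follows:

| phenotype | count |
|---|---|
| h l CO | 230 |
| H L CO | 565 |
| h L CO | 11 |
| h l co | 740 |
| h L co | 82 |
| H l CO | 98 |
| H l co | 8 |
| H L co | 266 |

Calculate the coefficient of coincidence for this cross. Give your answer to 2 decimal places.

0.37

The two rarest classes, H l co and h L CO, are the double crossovers. Comparing them with the parentals, only the h allele has switched, so h is the middle locus and the order is co – h – l.
co–h: (496 + 19)/2000 = 0.2575; h–l: (180 + 19)/2000 = 0.0995.
Expected DCO frequency = 0.2575 × 0.0995 ≈ 0.02562; observed = 19/2000 ≈ 0.00950.
Coefficient of coincidence = 0.00950/0.02562 ≈ 0.37.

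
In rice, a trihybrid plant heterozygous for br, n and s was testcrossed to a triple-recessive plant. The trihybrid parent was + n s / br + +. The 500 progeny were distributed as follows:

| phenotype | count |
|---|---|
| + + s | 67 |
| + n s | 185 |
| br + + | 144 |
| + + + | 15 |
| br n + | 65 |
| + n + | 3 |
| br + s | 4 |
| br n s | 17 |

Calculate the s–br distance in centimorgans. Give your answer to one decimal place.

The two rarest classes, + n + and br + s, are the double crossovers. Comparing them with the parentals, only the s allele has switched, so s is the middle locus and the order is n – s – br.
Crossovers in the s–br interval produce the single-crossover classes br n s and + + + (17 + 15 = 32) plus the double crossovers (7).
RF(s–br) = (32 + 7) / 500 = 39/500 = 0.0780 → 7.8 centimorgans.

7.8 centimorgans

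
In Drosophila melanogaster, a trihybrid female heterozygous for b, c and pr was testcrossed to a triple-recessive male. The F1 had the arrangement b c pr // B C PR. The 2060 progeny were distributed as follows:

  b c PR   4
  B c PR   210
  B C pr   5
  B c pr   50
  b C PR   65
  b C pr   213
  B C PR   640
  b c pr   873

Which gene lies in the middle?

The two rarest classes, b c PR and B C pr, are the double crossovers. Comparing them with the parentals, only the pr allele has switched, so pr is the middle locus and the order is c – pr – b.

pr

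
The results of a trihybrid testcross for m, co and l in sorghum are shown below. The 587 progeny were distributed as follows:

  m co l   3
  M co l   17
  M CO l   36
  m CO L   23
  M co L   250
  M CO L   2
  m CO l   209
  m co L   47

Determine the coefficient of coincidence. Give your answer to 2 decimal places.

0.74

The two most frequent reciprocal classes, m CO l and M co L, are the parental types, so the F1 was m CO l / M co L.
The two rarest classes, m co l and M CO L, are the double crossovers. Comparing them with the parentals, only the co allele has switched, so co is the middle locus and the order is l – co – m.
l–co: (40 + 5)/587 = 0.0767; co–m: (83 + 5)/587 = 0.1499.
Expected DCO frequency = 0.0767 × 0.1499 ≈ 0.01150; observed = 5/587 ≈ 0.00852.
Coefficient of coincidence = 0.00852/0.01150 ≈ 0.74.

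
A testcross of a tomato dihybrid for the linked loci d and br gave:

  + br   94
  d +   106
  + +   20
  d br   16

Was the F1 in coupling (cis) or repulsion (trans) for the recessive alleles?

The two most frequent classes are + br (94) and d + (106); these are the parental (non-recombinant) types.
So the F1 carried + br on one chromosome and d + on the other — the recessive alleles are on opposite chromosomes (trans / repulsion).

trans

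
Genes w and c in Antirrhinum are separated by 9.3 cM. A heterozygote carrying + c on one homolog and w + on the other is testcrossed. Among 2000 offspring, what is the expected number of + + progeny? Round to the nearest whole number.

93

A map distance of 9.3 cM corresponds to a recombination frequency of 0.093.
The F1 is + c / w +, so + + is a recombinant gamete class with expected frequency r/2 = 0.093/2 = 0.0465.
Expected number = 0.0465 × 2000 = 93.00 ≈ 93.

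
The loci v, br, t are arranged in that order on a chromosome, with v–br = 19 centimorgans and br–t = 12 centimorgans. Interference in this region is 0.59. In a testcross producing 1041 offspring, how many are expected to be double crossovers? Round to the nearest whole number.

Map distances give recombination frequencies of 0.190 and 0.120 for the two intervals.
With interference 0.59 (so coincidence = 0.41), expected double-crossover frequency = 0.190 × 0.120 × 0.41 = 0.00935.
Expected number = 0.00935 × 1041 = 9.73 ≈ 10.

10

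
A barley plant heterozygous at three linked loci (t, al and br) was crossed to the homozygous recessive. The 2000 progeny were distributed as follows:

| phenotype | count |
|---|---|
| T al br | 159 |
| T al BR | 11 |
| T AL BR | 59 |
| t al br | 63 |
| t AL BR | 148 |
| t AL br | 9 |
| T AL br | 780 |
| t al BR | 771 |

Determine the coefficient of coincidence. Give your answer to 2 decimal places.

0.86

The two most frequent reciprocal classes, t al BR and T AL br, are the parental types, so the F1 was t al BR / T AL br.
The two rarest classes, T al BR and t AL br, are the double crossovers. Comparing them with the parentals, only the t allele has switched, so t is the middle locus and the order is al – t – br.
al–t: (307 + 20)/2000 = 0.1635; t–br: (122 + 20)/2000 = 0.0710.
Expected DCO frequency = 0.1635 × 0.0710 ≈ 0.01161; observed = 20/2000 ≈ 0.01000.
Coefficient of coincidence = 0.01000/0.01161 ≈ 0.86.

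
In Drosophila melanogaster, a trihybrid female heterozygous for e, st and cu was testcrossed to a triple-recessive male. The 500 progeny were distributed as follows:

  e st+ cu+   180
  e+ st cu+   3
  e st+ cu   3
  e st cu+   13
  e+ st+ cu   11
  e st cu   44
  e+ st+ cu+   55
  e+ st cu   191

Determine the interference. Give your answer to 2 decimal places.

0.05

The two most frequent reciprocal classes, e st+ cu+ and e+ st cu, are the parental types, so the F1 was e st+ cu+ / e+ st cu.
The two rarest classes, e st+ cu and e+ st cu+, are the double crossovers. Comparing them with the parentals, only the cu allele has switched, so cu is the middle locus and the order is st – cu – e.
st–cu: (24 + 6)/500 = 0.0600; cu–e: (99 + 6)/500 = 0.2100.
Expected DCO frequency = 0.0600 × 0.2100 ≈ 0.01260; observed = 6/500 ≈ 0.01200.
Coefficient of coincidence = 0.01200/0.01260 ≈ 0.95; interference = 1 − 0.95 = 0.05.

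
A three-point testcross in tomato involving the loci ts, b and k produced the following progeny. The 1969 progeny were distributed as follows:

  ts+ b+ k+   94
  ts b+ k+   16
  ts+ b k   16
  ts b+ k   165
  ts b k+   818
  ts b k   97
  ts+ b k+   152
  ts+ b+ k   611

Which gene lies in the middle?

b

The two most frequent reciprocal classes, ts b k+ and ts+ b+ k, are the parental types, so the F1 was ts b k+ / ts+ b+ k.
The two rarest classes, ts b+ k+ and ts+ b k, are the double crossovers. Comparing them with the parentals, only the b allele has switched, so b is the middle locus and the order is k – b – ts.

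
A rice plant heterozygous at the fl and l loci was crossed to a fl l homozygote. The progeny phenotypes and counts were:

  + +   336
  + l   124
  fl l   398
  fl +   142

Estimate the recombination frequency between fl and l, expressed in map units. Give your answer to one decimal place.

The two most frequent classes, + + (336) and fl l (398), are the parental types, so the F1 was + + / fl l.
The recombinant classes are + l and fl +: 124 + 142 = 266.
Recombination frequency = 266/1000 = 0.2660 ≈ 26.6%, i.e. 26.6 map units.

26.6 map units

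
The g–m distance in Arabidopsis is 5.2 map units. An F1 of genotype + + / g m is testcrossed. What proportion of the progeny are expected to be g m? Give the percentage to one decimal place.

47.4%

A map distance of 5.2 map units corresponds to a recombination frequency of 0.052.
The F1 is + + / g m, so g m is a parental gamete class with expected frequency (1 − r)/2 = 0.948/2 = 0.4740.
That is 0.4740 = 47.4% of the progeny.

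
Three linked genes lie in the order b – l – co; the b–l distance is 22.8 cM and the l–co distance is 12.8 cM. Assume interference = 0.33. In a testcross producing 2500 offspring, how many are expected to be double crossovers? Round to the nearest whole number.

49

Map distances give recombination frequencies of 0.228 and 0.128 for the two intervals.
With interference 0.33 (so coincidence = 0.67), expected double-crossover frequency = 0.228 × 0.128 × 0.67 = 0.01955.
Expected number = 0.01955 × 2500 = 48.88 ≈ 49.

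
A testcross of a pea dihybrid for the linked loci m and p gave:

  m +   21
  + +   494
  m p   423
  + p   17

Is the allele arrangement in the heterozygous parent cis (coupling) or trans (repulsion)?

The two most frequent classes are + + (494) and m p (423); these are the parental (non-recombinant) types.
So the F1 carried + + on one chromosome and m p on the other — the recessive alleles are on the same chromosome (cis / coupling).

cis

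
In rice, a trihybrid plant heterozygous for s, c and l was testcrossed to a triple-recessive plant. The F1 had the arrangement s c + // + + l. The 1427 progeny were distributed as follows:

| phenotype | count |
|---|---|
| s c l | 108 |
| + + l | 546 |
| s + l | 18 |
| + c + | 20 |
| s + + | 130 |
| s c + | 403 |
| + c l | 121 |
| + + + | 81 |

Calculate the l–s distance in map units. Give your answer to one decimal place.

15.9 map units

The two rarest classes, + c + and s + l, are the double crossovers. Comparing them with the parentals, only the s allele has switched, so s is the middle locus and the order is l – s – c.
Crossovers in the l–s interval produce the single-crossover classes s c l and + + + (108 + 81 = 189) plus the double crossovers (38).
RF(l–s) = (189 + 38) / 1427 = 227/1427 = 0.1591 → 15.9 map units.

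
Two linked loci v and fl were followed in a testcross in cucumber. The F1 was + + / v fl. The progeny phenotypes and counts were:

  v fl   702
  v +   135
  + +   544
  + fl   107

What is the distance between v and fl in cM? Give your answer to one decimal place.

The recombinant classes are + fl and v +: 107 + 135 = 242.
Recombination frequency = 242/1488 = 0.1626 ≈ 16.3%, i.e. 16.3 cM.

16.3 cM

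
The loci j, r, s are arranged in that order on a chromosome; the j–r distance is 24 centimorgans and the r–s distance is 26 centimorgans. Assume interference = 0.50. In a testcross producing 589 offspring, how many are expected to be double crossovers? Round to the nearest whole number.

18

Map distances give recombination frequencies of 0.240 and 0.260 for the two intervals.
With interference 0.50 (so coincidence = 0.50), expected double-crossover frequency = 0.240 × 0.260 × 0.50 = 0.03120.
Expected number = 0.03120 × 589 = 18.38 ≈ 18.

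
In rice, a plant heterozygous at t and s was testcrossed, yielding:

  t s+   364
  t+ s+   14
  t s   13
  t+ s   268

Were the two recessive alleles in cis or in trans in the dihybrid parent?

trans

The two most frequent classes are t+ s (268) and t s+ (364); these are the parental (non-recombinant) types.
So the F1 carried t+ s on one chromosome and t s+ on the other — the recessive alleles are on opposite chromosomes (trans / repulsion).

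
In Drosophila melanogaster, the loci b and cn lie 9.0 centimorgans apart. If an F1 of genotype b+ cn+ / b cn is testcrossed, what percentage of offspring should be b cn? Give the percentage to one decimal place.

A map distance of 9.0 centimorgans corresponds to a recombination frequency of 0.090.
The F1 is b+ cn+ / b cn, so b cn is a parental gamete class with expected frequency (1 − r)/2 = 0.910/2 = 0.4550.
That is 0.4550 = 45.5% of the progeny.

45.5%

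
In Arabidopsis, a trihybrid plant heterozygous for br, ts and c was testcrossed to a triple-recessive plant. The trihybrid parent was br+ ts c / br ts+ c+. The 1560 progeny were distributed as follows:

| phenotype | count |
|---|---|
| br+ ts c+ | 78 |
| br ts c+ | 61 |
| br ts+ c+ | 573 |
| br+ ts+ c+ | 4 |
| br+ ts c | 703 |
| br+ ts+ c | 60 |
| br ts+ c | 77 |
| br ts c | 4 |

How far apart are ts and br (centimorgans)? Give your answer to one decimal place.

8.3 centimorgans

The two rarest classes, br ts c and br+ ts+ c+, are the double crossovers. Comparing them with the parentals, only the br allele has switched, so br is the middle locus and the order is ts – br – c.
Crossovers in the ts–br interval produce the single-crossover classes br+ ts+ c and br ts c+ (60 + 61 = 121) plus the double crossovers (8).
RF(ts–br) = (121 + 8) / 1560 = 129/1560 = 0.0827 → 8.3 centimorgans.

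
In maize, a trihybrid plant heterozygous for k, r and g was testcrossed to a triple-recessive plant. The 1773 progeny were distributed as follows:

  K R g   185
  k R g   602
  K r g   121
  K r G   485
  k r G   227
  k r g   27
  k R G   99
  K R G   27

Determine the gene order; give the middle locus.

r

The two most frequent reciprocal classes, k R g and K r G, are the parental types, so the F1 was k R g / K r G.
The two rarest classes, k r g and K R G, are the double crossovers. Comparing them with the parentals, only the r allele has switched, so r is the middle locus and the order is g – r – k.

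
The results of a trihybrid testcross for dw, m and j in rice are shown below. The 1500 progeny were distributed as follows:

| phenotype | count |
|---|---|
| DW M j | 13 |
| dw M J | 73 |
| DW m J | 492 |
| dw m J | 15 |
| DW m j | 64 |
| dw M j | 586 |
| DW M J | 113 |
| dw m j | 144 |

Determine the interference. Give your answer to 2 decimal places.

The two most frequent reciprocal classes, dw M j and DW m J, are the parental types, so the F1 was dw M j / DW m J.
The two rarest classes, DW M j and dw m J, are the double crossovers. Comparing them with the parentals, only the dw allele has switched, so dw is the middle locus and the order is m – dw – j.
m–dw: (257 + 28)/1500 = 0.1900; dw–j: (137 + 28)/1500 = 0.1100.
Expected DCO frequency = 0.1900 × 0.1100 ≈ 0.02090; observed = 28/1500 ≈ 0.01867.
Coefficient of coincidence = 0.01867/0.02090 ≈ 0.89; interference = 1 − 0.89 = 0.11.

0.11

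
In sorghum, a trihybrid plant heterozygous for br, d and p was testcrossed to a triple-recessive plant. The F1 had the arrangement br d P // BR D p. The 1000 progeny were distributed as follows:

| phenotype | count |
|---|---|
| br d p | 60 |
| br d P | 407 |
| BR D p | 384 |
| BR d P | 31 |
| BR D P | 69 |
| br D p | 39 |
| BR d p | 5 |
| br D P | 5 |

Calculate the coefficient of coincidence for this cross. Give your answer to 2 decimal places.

0.90

The two rarest classes, br D P and BR d p, are the double crossovers. Comparing them with the parentals, only the d allele has switched, so d is the middle locus and the order is br – d – p.
br–d: (70 + 10)/1000 = 0.0800; d–p: (129 + 10)/1000 = 0.1390.
Expected DCO frequency = 0.0800 × 0.1390 ≈ 0.01112; observed = 10/1000 ≈ 0.01000.
Coefficient of coincidence = 0.01000/0.01112 ≈ 0.90.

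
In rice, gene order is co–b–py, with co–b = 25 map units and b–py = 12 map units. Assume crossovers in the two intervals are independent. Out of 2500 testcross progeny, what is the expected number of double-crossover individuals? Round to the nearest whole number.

Map distances give recombination frequencies of 0.250 and 0.120 for the two intervals.
With no interference, expected double-crossover frequency = 0.250 × 0.120 = 0.03000.
Expected number = 0.03000 × 2500 = 75.00 ≈ 75.

75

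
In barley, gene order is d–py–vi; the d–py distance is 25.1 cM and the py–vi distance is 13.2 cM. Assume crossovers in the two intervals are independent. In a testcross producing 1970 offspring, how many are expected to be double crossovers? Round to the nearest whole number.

65

Map distances give recombination frequencies of 0.251 and 0.132 for the two intervals.
With no interference, expected double-crossover frequency = 0.251 × 0.132 = 0.03313.
Expected number = 0.03313 × 1970 = 65.27 ≈ 65.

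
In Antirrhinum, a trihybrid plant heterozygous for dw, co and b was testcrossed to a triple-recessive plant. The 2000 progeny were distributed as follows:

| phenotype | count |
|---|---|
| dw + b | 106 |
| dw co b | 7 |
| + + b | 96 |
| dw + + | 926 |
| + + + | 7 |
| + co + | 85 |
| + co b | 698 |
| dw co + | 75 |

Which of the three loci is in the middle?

dw

The two most frequent reciprocal classes, + co b and dw + +, are the parental types, so the F1 was + co b / dw + +.
The two rarest classes, dw co b and + + +, are the double crossovers. Comparing them with the parentals, only the dw allele has switched, so dw is the middle locus and the order is co – dw – b.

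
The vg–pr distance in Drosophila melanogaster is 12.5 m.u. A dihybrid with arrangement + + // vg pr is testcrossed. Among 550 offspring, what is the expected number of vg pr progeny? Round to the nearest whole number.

241

A map distance of 12.5 m.u. corresponds to a recombination frequency of 0.125.
The F1 is + + / vg pr, so vg pr is a parental gamete class with expected frequency (1 − r)/2 = 0.875/2 = 0.4375.
Expected number = 0.4375 × 550 = 240.62 ≈ 241.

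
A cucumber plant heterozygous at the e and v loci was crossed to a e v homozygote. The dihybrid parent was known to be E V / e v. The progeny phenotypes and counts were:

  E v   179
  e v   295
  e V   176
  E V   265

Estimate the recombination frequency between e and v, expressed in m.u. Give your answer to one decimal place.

38.8 m.u.

The recombinant classes are E v and e V: 179 + 176 = 355.
Recombination frequency = 355/915 = 0.3880 ≈ 38.8%, i.e. 38.8 m.u.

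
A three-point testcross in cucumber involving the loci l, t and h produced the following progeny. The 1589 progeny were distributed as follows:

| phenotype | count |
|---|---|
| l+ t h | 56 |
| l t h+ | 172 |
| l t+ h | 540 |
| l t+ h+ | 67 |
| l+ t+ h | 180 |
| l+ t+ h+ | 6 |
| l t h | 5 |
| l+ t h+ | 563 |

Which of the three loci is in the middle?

t

The two most frequent reciprocal classes, l t+ h and l+ t h+, are the parental types, so the F1 was l t+ h / l+ t h+.
The two rarest classes, l t h and l+ t+ h+, are the double crossovers. Comparing them with the parentals, only the t allele has switched, so t is the middle locus and the order is h – t – l.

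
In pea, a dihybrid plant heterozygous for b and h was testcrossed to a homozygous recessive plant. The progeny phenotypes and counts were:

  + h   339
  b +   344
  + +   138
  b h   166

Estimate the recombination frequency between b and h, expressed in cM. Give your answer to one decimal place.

30.8 cM

The two most frequent classes, + h (339) and b + (344), are the parental types, so the F1 was + h / b +.
The recombinant classes are + + and b h: 138 + 166 = 304.
Recombination frequency = 304/987 = 0.3080 ≈ 30.8%, i.e. 30.8 cM.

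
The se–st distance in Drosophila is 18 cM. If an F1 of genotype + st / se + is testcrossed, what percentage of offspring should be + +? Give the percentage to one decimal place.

9.0%

A map distance of 18 cM corresponds to a recombination frequency of 0.180.
The F1 is + st / se +, so + + is a recombinant gamete class with expected frequency r/2 = 0.180/2 = 0.0900.
That is 0.0900 = 9.0% of the progeny.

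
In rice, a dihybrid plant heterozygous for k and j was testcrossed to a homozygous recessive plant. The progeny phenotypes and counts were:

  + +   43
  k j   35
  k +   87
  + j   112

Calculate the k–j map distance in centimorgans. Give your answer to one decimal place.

28.2 centimorgans

The two most frequent classes, + j (112) and k + (87), are the parental types, so the F1 was + j / k +.
The recombinant classes are + + and k j: 43 + 35 = 78.
Recombination frequency = 78/277 = 0.2816 ≈ 28.2%, i.e. 28.2 centimorgans.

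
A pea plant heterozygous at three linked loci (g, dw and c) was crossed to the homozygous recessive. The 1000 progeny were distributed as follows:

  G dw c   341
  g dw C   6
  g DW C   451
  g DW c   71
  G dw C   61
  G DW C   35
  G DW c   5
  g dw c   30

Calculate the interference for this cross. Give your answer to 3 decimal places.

-0.012

The two most frequent reciprocal classes, g DW C and G dw c, are the parental types, so the F1 was g DW C / G dw c.
The two rarest classes, g dw C and G DW c, are the double crossovers. Comparing them with the parentals, only the dw allele has switched, so dw is the middle locus and the order is g – dw – c.
g–dw: (65 + 11)/1000 = 0.0760; dw–c: (132 + 11)/1000 = 0.1430.
Expected DCO frequency = 0.0760 × 0.1430 ≈ 0.01087; observed = 11/1000 ≈ 0.01100.
Coefficient of coincidence = 0.01100/0.01087 ≈ 1.012; interference = 1 − 1.012 = -0.012.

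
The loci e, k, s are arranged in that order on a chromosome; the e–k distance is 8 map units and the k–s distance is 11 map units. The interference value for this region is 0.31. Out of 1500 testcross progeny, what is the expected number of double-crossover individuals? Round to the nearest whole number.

Map distances give recombination frequencies of 0.080 and 0.110 for the two intervals.
With interference 0.31 (so coincidence = 0.69), expected double-crossover frequency = 0.080 × 0.110 × 0.69 = 0.00607.
Expected number = 0.00607 × 1500 = 9.11 ≈ 9.

9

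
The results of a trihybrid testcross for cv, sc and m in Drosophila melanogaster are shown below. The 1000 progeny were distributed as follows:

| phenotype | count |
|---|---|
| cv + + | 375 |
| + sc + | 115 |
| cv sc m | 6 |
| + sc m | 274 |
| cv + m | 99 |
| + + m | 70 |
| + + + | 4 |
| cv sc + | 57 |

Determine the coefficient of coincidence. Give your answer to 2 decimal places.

The two most frequent reciprocal classes, + sc m and cv + +, are the parental types, so the F1 was + sc m / cv + +.
The two rarest classes, cv sc m and + + +, are the double crossovers. Comparing them with the parentals, only the cv allele has switched, so cv is the middle locus and the order is sc – cv – m.
sc–cv: (127 + 10)/1000 = 0.1370; cv–m: (214 + 10)/1000 = 0.2240.
Expected DCO frequency = 0.1370 × 0.2240 ≈ 0.03069; observed = 10/1000 ≈ 0.01000.
Coefficient of coincidence = 0.01000/0.03069 ≈ 0.33.

0.33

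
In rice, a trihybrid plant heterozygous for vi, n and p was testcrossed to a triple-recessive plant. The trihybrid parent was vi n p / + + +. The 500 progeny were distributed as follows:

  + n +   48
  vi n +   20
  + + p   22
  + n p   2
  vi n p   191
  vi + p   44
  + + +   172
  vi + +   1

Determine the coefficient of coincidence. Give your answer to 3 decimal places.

The two rarest classes, + n p and vi + +, are the double crossovers. Comparing them with the parentals, only the vi allele has switched, so vi is the middle locus and the order is n – vi – p.
n–vi: (92 + 3)/500 = 0.1900; vi–p: (42 + 3)/500 = 0.0900.
Expected DCO frequency = 0.1900 × 0.0900 ≈ 0.01710; observed = 3/500 ≈ 0.00600.
Coefficient of coincidence = 0.00600/0.01710 ≈ 0.351.

0.351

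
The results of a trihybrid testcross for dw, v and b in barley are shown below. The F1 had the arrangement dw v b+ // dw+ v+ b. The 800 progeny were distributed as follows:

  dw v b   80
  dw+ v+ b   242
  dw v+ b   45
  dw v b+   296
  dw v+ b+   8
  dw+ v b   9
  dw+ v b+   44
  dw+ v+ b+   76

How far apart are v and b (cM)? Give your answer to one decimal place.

21.6 cM

The two rarest classes, dw v+ b+ and dw+ v b, are the double crossovers. Comparing them with the parentals, only the v allele has switched, so v is the middle locus and the order is b – v – dw.
Crossovers in the b–v interval produce the single-crossover classes dw v b and dw+ v+ b+ (80 + 76 = 156) plus the double crossovers (17).
RF(b–v) = (156 + 17) / 800 = 173/800 = 0.2162 → 21.6 cM.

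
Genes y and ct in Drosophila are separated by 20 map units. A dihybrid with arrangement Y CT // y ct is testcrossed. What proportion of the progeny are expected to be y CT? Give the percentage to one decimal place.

A map distance of 20 map units corresponds to a recombination frequency of 0.200.
The F1 is Y CT / y ct, so y CT is a recombinant gamete class with expected frequency r/2 = 0.200/2 = 0.1000.
That is 0.1000 = 10.0% of the progeny.

10.0%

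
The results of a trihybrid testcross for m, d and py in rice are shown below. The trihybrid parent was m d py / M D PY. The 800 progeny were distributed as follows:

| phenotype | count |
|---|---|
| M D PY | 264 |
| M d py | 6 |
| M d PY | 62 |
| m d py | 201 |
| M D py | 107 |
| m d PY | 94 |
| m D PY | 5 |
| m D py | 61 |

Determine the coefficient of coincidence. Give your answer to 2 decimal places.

0.31

The two rarest classes, M d py and m D PY, are the double crossovers. Comparing them with the parentals, only the m allele has switched, so m is the middle locus and the order is d – m – py.
d–m: (123 + 11)/800 = 0.1675; m–py: (201 + 11)/800 = 0.2650.
Expected DCO frequency = 0.1675 × 0.2650 ≈ 0.04439; observed = 11/800 ≈ 0.01375.
Coefficient of coincidence = 0.01375/0.04439 ≈ 0.31.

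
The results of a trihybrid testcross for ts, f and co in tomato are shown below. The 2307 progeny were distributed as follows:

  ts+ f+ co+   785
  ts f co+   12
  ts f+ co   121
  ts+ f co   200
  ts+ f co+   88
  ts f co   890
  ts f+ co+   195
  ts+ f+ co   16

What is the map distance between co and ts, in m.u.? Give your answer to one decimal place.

18.3 m.u.

The two most frequent reciprocal classes, ts+ f+ co+ and ts f co, are the parental types, so the F1 was ts+ f+ co+ / ts f co.
The two rarest classes, ts+ f+ co and ts f co+, are the double crossovers. Comparing them with the parentals, only the co allele has switched, so co is the middle locus and the order is ts – co – f.
Crossovers in the ts–co interval produce the single-crossover classes ts f+ co+ and ts+ f co (195 + 200 = 395) plus the double crossovers (28).
RF(ts–co) = (395 + 28) / 2307 = 423/2307 = 0.1834 → 18.3 m.u.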